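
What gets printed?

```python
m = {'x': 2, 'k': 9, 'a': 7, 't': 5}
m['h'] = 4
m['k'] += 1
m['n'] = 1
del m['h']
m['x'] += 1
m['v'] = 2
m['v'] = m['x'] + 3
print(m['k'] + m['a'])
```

17

m['h'] = 4 → {'x': 2, 'k': 9, 'a': 7, 't': 5, 'h': 4}
m['k'] = 9+1 = 10 → {'x': 2, 'k': 10, 'a': 7, 't': 5, 'h': 4}
m['n'] = 1 → {'x': 2, 'k': 10, 'a': 7, 't': 5, 'h': 4, 'n': 1}
del 'h' → {'x': 2, 'k': 10, 'a': 7, 't': 5, 'n': 1}
m['x'] = 2+1 = 3 → {'x': 3, 'k': 10, 'a': 7, 't': 5, 'n': 1}
m['v'] = 2 → {'x': 3, 'k': 10, 'a': 7, 't': 5, 'n': 1, 'v': 2}
m['v'] = m['x']+3 = 6 → {'x': 3, 'k': 10, 'a': 7, 't': 5, 'n': 1, 'v': 6}
m['k']+m['a'] = 10+7 = 17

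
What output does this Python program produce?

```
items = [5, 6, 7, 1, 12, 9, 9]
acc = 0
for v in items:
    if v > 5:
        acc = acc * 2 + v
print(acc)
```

v=5: not >5
v=6: >5, acc = 0*2+6 = 6
v=7: >5, acc = 6*2+7 = 19
v=1: not >5
v=12: >5, acc = 19*2+12 = 50
v=9: >5, acc = 50*2+9 = 109
v=9: >5, acc = 109*2+9 = 227

227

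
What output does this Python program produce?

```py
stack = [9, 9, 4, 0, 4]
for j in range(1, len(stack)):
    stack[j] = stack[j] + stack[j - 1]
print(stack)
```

j=1: stack[1] = 9+9 = 18 → [9, 18, 4, 0, 4]
j=2: stack[2] = 4+18 = 22 → [9, 18, 22, 0, 4]
j=3: stack[3] = 0+22 = 22 → [9, 18, 22, 22, 4]
j=4: stack[4] = 4+22 = 26 → [9, 18, 22, 22, 26]

[9, 18, 22, 22, 26]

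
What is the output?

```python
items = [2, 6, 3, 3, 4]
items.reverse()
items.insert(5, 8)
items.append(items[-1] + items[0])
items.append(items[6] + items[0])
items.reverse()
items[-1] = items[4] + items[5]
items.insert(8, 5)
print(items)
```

[16, 12, 8, 2, 6, 3, 3, 9, 5]

reverse → [4, 3, 3, 6, 2]
insert 8 at 5 → [4, 3, 3, 6, 2, 8]
append items[-1]+items[0] = 8+4 = 12 → [4, 3, 3, 6, 2, 8, 12]
append items[6]+items[0] = 12+4 = 16 → [4, 3, 3, 6, 2, 8, 12, 16]
reverse → [16, 12, 8, 2, 6, 3, 3, 4]
items[-1] = items[4]+items[5] = 6+3 = 9 → [16, 12, 8, 2, 6, 3, 3, 9]
insert 5 at 8 → [16, 12, 8, 2, 6, 3, 3, 9, 5]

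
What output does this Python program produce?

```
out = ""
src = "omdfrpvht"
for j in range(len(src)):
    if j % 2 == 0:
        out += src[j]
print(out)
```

odrvt

j=0: add 'o' → 'o'
j=1: skip
j=2: add 'd' → 'od'
j=3: skip
j=4: add 'r' → 'odr'
j=5: skip
j=6: add 'v' → 'odrv'
j=7: skip
j=8: add 't' → 'odrvt'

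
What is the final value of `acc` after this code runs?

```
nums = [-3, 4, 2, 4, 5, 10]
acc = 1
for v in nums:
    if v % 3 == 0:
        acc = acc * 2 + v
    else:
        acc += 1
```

4

v=-3: %3==0, acc = 1*2+(-3) = -1
v=4: not %3==0, acc = (-1)+1 = 0
v=2: not %3==0, acc = 0+1 = 1
v=4: not %3==0, acc = 1+1 = 2
v=5: not %3==0, acc = 2+1 = 3
v=10: not %3==0, acc = 3+1 = 4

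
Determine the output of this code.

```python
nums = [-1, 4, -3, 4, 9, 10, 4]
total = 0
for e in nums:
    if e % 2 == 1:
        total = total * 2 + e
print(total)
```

e=-1: odd, total = 0*2+(-1) = -1
e=4: not odd
e=-3: odd, total = (-1)*2+(-3) = -5
e=4: not odd
e=9: odd, total = (-5)*2+9 = -1
e=10: not odd
e=4: not odd

-1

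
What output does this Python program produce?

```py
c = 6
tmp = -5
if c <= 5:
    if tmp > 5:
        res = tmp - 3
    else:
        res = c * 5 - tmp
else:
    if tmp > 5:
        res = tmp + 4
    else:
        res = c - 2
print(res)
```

4

c=6, tmp=-5
c <= 5 is False; tmp > 5 is False
→ res = c - 2 = 4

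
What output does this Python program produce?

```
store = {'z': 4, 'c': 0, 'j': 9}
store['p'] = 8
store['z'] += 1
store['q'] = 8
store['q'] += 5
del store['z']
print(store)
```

{'c': 0, 'j': 9, 'p': 8, 'q': 13}

store['p'] = 8 → {'z': 4, 'c': 0, 'j': 9, 'p': 8}
store['z'] = 4+1 = 5 → {'z': 5, 'c': 0, 'j': 9, 'p': 8}
store['q'] = 8 → {'z': 5, 'c': 0, 'j': 9, 'p': 8, 'q': 8}
store['q'] = 8+5 = 13 → {'z': 5, 'c': 0, 'j': 9, 'p': 8, 'q': 13}
del 'z' → {'c': 0, 'j': 9, 'p': 8, 'q': 13}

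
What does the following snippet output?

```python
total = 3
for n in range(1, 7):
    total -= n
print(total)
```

-18

n=1: total = 3-1 = 2
n=2: total = 2-2 = 0
n=3: total = 0-3 = -3
n=4: total = (-3)-4 = -7
n=5: total = (-7)-5 = -12
n=6: total = (-12)-6 = -18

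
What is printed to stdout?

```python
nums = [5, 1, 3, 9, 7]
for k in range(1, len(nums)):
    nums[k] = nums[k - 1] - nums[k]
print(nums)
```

[5, 4, 1, -8, -15]

k=1: nums[1] = 5-1 = 4 → [5, 4, 3, 9, 7]
k=2: nums[2] = 4-3 = 1 → [5, 4, 1, 9, 7]
k=3: nums[3] = 1-9 = -8 → [5, 4, 1, -8, 7]
k=4: nums[4] = (-8)-7 = -15 → [5, 4, 1, -8, -15]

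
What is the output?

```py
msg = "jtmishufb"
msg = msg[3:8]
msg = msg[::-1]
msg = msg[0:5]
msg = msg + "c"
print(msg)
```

slice [3:8] → 'ishuf'
reverse → 'fuhsi'
slice [0:5] → 'fuhsi'
+ 'c' → 'fuhsic'

fuhsic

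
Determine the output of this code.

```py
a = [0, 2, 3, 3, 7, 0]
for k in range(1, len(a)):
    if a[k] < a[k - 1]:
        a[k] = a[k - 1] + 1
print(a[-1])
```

8

k=1: 2>=0, unchanged → [0, 2, 3, 3, 7, 0]
k=2: 3>=2, unchanged → [0, 2, 3, 3, 7, 0]
k=3: 3>=3, unchanged → [0, 2, 3, 3, 7, 0]
k=4: 7>=3, unchanged → [0, 2, 3, 3, 7, 0]
k=5: 0<7, a[5] = 7+1 = 8 → [0, 2, 3, 3, 7, 8]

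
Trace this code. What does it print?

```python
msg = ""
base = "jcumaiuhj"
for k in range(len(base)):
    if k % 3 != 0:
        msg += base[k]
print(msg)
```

cuaihj

k=0: skip
k=1: add 'c' → 'c'
k=2: add 'u' → 'cu'
k=3: skip
k=4: add 'a' → 'cua'
k=5: add 'i' → 'cuai'
k=6: skip
k=7: add 'h' → 'cuaih'
k=8: add 'j' → 'cuaihj'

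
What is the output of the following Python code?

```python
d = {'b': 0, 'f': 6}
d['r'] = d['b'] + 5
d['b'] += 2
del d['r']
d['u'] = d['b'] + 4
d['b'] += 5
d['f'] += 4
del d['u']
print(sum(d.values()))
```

d['r'] = d['b']+5 = 5 → {'b': 0, 'f': 6, 'r': 5}
d['b'] = 0+2 = 2 → {'b': 2, 'f': 6, 'r': 5}
del 'r' → {'b': 2, 'f': 6}
d['u'] = d['b']+4 = 6 → {'b': 2, 'f': 6, 'u': 6}
d['b'] = 2+5 = 7 → {'b': 7, 'f': 6, 'u': 6}
d['f'] = 6+4 = 10 → {'b': 7, 'f': 10, 'u': 6}
del 'u' → {'b': 7, 'f': 10}
sum of values = 17

17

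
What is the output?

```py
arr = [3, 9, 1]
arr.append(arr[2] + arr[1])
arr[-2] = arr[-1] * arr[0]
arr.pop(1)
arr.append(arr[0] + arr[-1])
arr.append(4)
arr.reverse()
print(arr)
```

[4, 13, 10, 30, 3]

append arr[2]+arr[1] = 1+9 = 10 → [3, 9, 1, 10]
arr[-2] = arr[-1]*arr[0] = 10*3 = 30 → [3, 9, 30, 10]
pop(1) removes 9 → [3, 30, 10]
append arr[0]+arr[-1] = 3+10 = 13 → [3, 30, 10, 13]
append 4 → [3, 30, 10, 13, 4]
reverse → [4, 13, 10, 30, 3]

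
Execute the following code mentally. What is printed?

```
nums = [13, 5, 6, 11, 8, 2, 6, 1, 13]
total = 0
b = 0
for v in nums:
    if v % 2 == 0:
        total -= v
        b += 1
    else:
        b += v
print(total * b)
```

-1034

v=13: not even; b=13
v=5: not even; b=18
v=6: even, total = 0-6 = -6; b=19
v=11: not even; b=30
v=8: even, total = (-6)-8 = -14; b=31
v=2: even, total = (-14)-2 = -16; b=32
v=6: even, total = (-16)-6 = -22; b=33
v=1: not even; b=34
v=13: not even; b=47
total*b = (-22)*47 = -1034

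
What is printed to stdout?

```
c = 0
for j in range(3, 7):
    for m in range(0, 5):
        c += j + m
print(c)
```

j=3,m=0: c = 0+3 = 3
j=3,m=1: c = 3+4 = 7
j=3,m=2: c = 7+5 = 12
j=3,m=3: c = 12+6 = 18
j=3,m=4: c = 18+7 = 25
j=4,m=0: c = 25+4 = 29
j=4,m=1: c = 29+5 = 34
j=4,m=2: c = 34+6 = 40
j=4,m=3: c = 40+7 = 47
j=4,m=4: c = 47+8 = 55
j=5,m=0: c = 55+5 = 60
j=5,m=1: c = 60+6 = 66
j=5,m=2: c = 66+7 = 73
j=5,m=3: c = 73+8 = 81
j=5,m=4: c = 81+9 = 90
j=6,m=0: c = 90+6 = 96
j=6,m=1: c = 96+7 = 103
j=6,m=2: c = 103+8 = 111
j=6,m=3: c = 111+9 = 120
j=6,m=4: c = 120+10 = 130

130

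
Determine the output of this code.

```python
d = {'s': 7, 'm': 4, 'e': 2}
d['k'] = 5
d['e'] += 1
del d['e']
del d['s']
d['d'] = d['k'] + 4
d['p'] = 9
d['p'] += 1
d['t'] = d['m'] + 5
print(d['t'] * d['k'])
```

45

d['k'] = 5 → {'s': 7, 'm': 4, 'e': 2, 'k': 5}
d['e'] = 2+1 = 3 → {'s': 7, 'm': 4, 'e': 3, 'k': 5}
del 'e' → {'s': 7, 'm': 4, 'k': 5}
del 's' → {'m': 4, 'k': 5}
d['d'] = d['k']+4 = 9 → {'m': 4, 'k': 5, 'd': 9}
d['p'] = 9 → {'m': 4, 'k': 5, 'd': 9, 'p': 9}
d['p'] = 9+1 = 10 → {'m': 4, 'k': 5, 'd': 9, 'p': 10}
d['t'] = d['m']+5 = 9 → {'m': 4, 'k': 5, 'd': 9, 'p': 10, 't': 9}
d['t']*d['k'] = 9*5 = 45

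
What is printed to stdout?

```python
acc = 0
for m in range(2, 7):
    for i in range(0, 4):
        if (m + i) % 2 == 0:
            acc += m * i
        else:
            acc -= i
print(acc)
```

40

m=2,i=0: even sum, acc = 0+0 = 0
m=2,i=1: odd sum, acc = 0-1 = -1
m=2,i=2: even sum, acc = (-1)+4 = 3
m=2,i=3: odd sum, acc = 3-3 = 0
m=3,i=0: odd sum, acc = 0-0 = 0
m=3,i=1: even sum, acc = 0+3 = 3
m=3,i=2: odd sum, acc = 3-2 = 1
m=3,i=3: even sum, acc = 1+9 = 10
m=4,i=0: even sum, acc = 10+0 = 10
m=4,i=1: odd sum, acc = 10-1 = 9
m=4,i=2: even sum, acc = 9+8 = 17
m=4,i=3: odd sum, acc = 17-3 = 14
m=5,i=0: odd sum, acc = 14-0 = 14
m=5,i=1: even sum, acc = 14+5 = 19
m=5,i=2: odd sum, acc = 19-2 = 17
m=5,i=3: even sum, acc = 17+15 = 32
m=6,i=0: even sum, acc = 32+0 = 32
m=6,i=1: odd sum, acc = 32-1 = 31
m=6,i=2: even sum, acc = 31+12 = 43
m=6,i=3: odd sum, acc = 43-3 = 40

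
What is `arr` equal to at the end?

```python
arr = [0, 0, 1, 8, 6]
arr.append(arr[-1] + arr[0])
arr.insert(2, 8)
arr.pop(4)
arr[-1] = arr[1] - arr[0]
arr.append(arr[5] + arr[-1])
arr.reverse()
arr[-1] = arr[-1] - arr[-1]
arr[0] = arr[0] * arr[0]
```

append arr[-1]+arr[0] = 6+0 = 6 → [0, 0, 1, 8, 6, 6]
insert 8 at 2 → [0, 0, 8, 1, 8, 6, 6]
pop(4) removes 8 → [0, 0, 8, 1, 6, 6]
arr[-1] = arr[1]-arr[0] = 0-0 = 0 → [0, 0, 8, 1, 6, 0]
append arr[5]+arr[-1] = 0+0 = 0 → [0, 0, 8, 1, 6, 0, 0]
reverse → [0, 0, 6, 1, 8, 0, 0]
arr[-1] = arr[-1]-arr[-1] = 0-0 = 0 → [0, 0, 6, 1, 8, 0, 0]
arr[0] = arr[0]*arr[0] = 0*0 = 0 → [0, 0, 6, 1, 8, 0, 0]

[0, 0, 6, 1, 8, 0, 0]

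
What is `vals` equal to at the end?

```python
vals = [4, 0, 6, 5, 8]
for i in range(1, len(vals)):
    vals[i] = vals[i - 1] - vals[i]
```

[4, 4, -2, -7, -15]

i=1: vals[1] = 4-0 = 4 → [4, 4, 6, 5, 8]
i=2: vals[2] = 4-6 = -2 → [4, 4, -2, 5, 8]
i=3: vals[3] = (-2)-5 = -7 → [4, 4, -2, -7, 8]
i=4: vals[4] = (-7)-8 = -15 → [4, 4, -2, -7, -15]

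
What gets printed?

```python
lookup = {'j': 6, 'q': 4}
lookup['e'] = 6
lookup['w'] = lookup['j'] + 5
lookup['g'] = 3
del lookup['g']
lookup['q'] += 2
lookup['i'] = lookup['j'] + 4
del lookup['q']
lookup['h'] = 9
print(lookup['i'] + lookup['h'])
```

19

lookup['e'] = 6 → {'j': 6, 'q': 4, 'e': 6}
lookup['w'] = lookup['j']+5 = 11 → {'j': 6, 'q': 4, 'e': 6, 'w': 11}
lookup['g'] = 3 → {'j': 6, 'q': 4, 'e': 6, 'w': 11, 'g': 3}
del 'g' → {'j': 6, 'q': 4, 'e': 6, 'w': 11}
lookup['q'] = 4+2 = 6 → {'j': 6, 'q': 6, 'e': 6, 'w': 11}
lookup['i'] = lookup['j']+4 = 10 → {'j': 6, 'q': 6, 'e': 6, 'w': 11, 'i': 10}
del 'q' → {'j': 6, 'e': 6, 'w': 11, 'i': 10}
lookup['h'] = 9 → {'j': 6, 'e': 6, 'w': 11, 'i': 10, 'h': 9}
lookup['i']+lookup['h'] = 10+9 = 19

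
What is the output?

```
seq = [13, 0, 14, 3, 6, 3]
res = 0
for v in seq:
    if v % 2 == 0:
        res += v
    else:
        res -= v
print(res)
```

1

v=13: not even, res = 0-13 = -13
v=0: even, res = (-13)+0 = -13
v=14: even, res = (-13)+14 = 1
v=3: not even, res = 1-3 = -2
v=6: even, res = (-2)+6 = 4
v=3: not even, res = 4-3 = 1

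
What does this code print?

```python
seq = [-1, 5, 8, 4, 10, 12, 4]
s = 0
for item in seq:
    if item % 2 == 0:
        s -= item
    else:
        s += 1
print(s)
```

item=-1: not even, s = 0+1 = 1
item=5: not even, s = 1+1 = 2
item=8: even, s = 2-8 = -6
item=4: even, s = (-6)-4 = -10
item=10: even, s = (-10)-10 = -20
item=12: even, s = (-20)-12 = -32
item=4: even, s = (-32)-4 = -36

-36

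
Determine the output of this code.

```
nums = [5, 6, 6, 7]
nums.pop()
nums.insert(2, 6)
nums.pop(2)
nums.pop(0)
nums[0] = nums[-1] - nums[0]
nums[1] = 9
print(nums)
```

pop() removes 7 → [5, 6, 6]
insert 6 at 2 → [5, 6, 6, 6]
pop(2) removes 6 → [5, 6, 6]
pop(0) removes 5 → [6, 6]
nums[0] = nums[-1]-nums[0] = 6-6 = 0 → [0, 6]
nums[1] = 9 → [0, 9]

[0, 9]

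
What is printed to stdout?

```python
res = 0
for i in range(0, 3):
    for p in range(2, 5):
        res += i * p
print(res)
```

27

i=0,p=2: res = 0+0 = 0
i=0,p=3: res = 0+0 = 0
i=0,p=4: res = 0+0 = 0
i=1,p=2: res = 0+2 = 2
i=1,p=3: res = 2+3 = 5
i=1,p=4: res = 5+4 = 9
i=2,p=2: res = 9+4 = 13
i=2,p=3: res = 13+6 = 19
i=2,p=4: res = 19+8 = 27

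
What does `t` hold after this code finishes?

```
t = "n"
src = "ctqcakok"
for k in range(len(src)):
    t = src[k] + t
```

k=0: prepend 'c' → 'cn'
k=1: prepend 't' → 'tcn'
k=2: prepend 'q' → 'qtcn'
k=3: prepend 'c' → 'cqtcn'
k=4: prepend 'a' → 'acqtcn'
k=5: prepend 'k' → 'kacqtcn'
k=6: prepend 'o' → 'okacqtcn'
k=7: prepend 'k' → 'kokacqtcn'

'kokacqtcn'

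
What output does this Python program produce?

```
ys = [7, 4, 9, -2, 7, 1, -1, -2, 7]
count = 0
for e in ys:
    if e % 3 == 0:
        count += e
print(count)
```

e=7: not %3==0
e=4: not %3==0
e=9: %3==0, count = 0+9 = 9
e=-2: not %3==0
e=7: not %3==0
e=1: not %3==0
e=-1: not %3==0
e=-2: not %3==0
e=7: not %3==0

9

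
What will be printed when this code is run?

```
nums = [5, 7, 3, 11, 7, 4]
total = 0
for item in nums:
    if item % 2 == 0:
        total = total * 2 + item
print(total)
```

4

item=5: not even
item=7: not even
item=3: not even
item=11: not even
item=7: not even
item=4: even, total = 0*2+4 = 4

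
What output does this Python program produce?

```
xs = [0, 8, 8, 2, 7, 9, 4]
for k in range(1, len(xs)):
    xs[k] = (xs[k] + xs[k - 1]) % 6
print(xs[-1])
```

k=1: xs[1] = (8+0)%6 = 2 → [0, 2, 8, 2, 7, 9, 4]
k=2: xs[2] = (8+2)%6 = 4 → [0, 2, 4, 2, 7, 9, 4]
k=3: xs[3] = (2+4)%6 = 0 → [0, 2, 4, 0, 7, 9, 4]
k=4: xs[4] = (7+0)%6 = 1 → [0, 2, 4, 0, 1, 9, 4]
k=5: xs[5] = (9+1)%6 = 4 → [0, 2, 4, 0, 1, 4, 4]
k=6: xs[6] = (4+4)%6 = 2 → [0, 2, 4, 0, 1, 4, 2]

2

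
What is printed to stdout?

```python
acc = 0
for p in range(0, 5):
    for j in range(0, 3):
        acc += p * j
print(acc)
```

p=0,j=0: acc = 0+0 = 0
p=0,j=1: acc = 0+0 = 0
p=0,j=2: acc = 0+0 = 0
p=1,j=0: acc = 0+0 = 0
p=1,j=1: acc = 0+1 = 1
p=1,j=2: acc = 1+2 = 3
p=2,j=0: acc = 3+0 = 3
p=2,j=1: acc = 3+2 = 5
p=2,j=2: acc = 5+4 = 9
p=3,j=0: acc = 9+0 = 9
p=3,j=1: acc = 9+3 = 12
p=3,j=2: acc = 12+6 = 18
p=4,j=0: acc = 18+0 = 18
p=4,j=1: acc = 18+4 = 22
p=4,j=2: acc = 22+8 = 30

30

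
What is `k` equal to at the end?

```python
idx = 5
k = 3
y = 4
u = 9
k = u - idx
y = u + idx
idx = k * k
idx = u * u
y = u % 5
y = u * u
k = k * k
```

16

k = 9-5 = 4
y = 9+5 = 14
idx = 4*4 = 16
idx = 9*9 = 81
y = 9%5 = 4
y = 9*9 = 81
k = 4*4 = 16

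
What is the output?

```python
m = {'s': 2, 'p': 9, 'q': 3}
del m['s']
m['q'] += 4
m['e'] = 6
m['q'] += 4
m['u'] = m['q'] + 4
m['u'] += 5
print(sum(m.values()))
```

del 's' → {'p': 9, 'q': 3}
m['q'] = 3+4 = 7 → {'p': 9, 'q': 7}
m['e'] = 6 → {'p': 9, 'q': 7, 'e': 6}
m['q'] = 7+4 = 11 → {'p': 9, 'q': 11, 'e': 6}
m['u'] = m['q']+4 = 15 → {'p': 9, 'q': 11, 'e': 6, 'u': 15}
m['u'] = 15+5 = 20 → {'p': 9, 'q': 11, 'e': 6, 'u': 20}
sum of values = 46

46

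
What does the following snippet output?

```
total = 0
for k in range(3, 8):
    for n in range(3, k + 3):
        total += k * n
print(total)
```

725

k=3,n=3: total = 0+9 = 9
k=3,n=4: total = 9+12 = 21
k=3,n=5: total = 21+15 = 36
k=4,n=3: total = 36+12 = 48
k=4,n=4: total = 48+16 = 64
k=4,n=5: total = 64+20 = 84
k=4,n=6: total = 84+24 = 108
k=5,n=3: total = 108+15 = 123
k=5,n=4: total = 123+20 = 143
k=5,n=5: total = 143+25 = 168
k=5,n=6: total = 168+30 = 198
k=5,n=7: total = 198+35 = 233
k=6,n=3: total = 233+18 = 251
k=6,n=4: total = 251+24 = 275
k=6,n=5: total = 275+30 = 305
k=6,n=6: total = 305+36 = 341
k=6,n=7: total = 341+42 = 383
k=6,n=8: total = 383+48 = 431
k=7,n=3: total = 431+21 = 452
k=7,n=4: total = 452+28 = 480
k=7,n=5: total = 480+35 = 515
k=7,n=6: total = 515+42 = 557
k=7,n=7: total = 557+49 = 606
k=7,n=8: total = 606+56 = 662
k=7,n=9: total = 662+63 = 725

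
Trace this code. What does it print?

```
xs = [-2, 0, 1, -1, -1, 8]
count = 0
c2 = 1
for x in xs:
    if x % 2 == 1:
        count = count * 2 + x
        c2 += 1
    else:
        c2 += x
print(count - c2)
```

x=-2: not odd; c2=-1
x=0: not odd; c2=-1
x=1: odd, count = 0*2+1 = 1; c2=0
x=-1: odd, count = 1*2+(-1) = 1; c2=1
x=-1: odd, count = 1*2+(-1) = 1; c2=2
x=8: not odd; c2=10
count-c2 = 1-10 = -9

-9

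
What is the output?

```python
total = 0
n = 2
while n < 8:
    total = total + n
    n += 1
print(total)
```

27

n=2: total = 0+2 = 2
n=3: total = 2+3 = 5
n=4: total = 5+4 = 9
n=5: total = 9+5 = 14
n=6: total = 14+6 = 20
n=7: total = 20+7 = 27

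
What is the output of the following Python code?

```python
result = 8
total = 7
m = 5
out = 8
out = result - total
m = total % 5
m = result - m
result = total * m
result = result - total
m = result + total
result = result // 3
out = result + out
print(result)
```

out = 8-7 = 1
m = 7%5 = 2
m = 8-2 = 6
result = 7*6 = 42
result = 42-7 = 35
m = 35+7 = 42
result = 35//3 = 11
out = 11+1 = 12

11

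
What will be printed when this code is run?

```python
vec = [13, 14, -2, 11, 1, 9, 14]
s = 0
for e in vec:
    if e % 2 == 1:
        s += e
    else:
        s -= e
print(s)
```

8

e=13: odd, s = 0+13 = 13
e=14: not odd, s = 13-14 = -1
e=-2: not odd, s = (-1)-(-2) = 1
e=11: odd, s = 1+11 = 12
e=1: odd, s = 12+1 = 13
e=9: odd, s = 13+9 = 22
e=14: not odd, s = 22-14 = 8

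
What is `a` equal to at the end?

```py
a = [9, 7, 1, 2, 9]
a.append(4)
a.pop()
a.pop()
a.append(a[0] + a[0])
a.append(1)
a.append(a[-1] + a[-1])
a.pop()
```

[9, 7, 1, 2, 18, 1]

append 4 → [9, 7, 1, 2, 9, 4]
pop() removes 4 → [9, 7, 1, 2, 9]
pop() removes 9 → [9, 7, 1, 2]
append a[0]+a[0] = 9+9 = 18 → [9, 7, 1, 2, 18]
append 1 → [9, 7, 1, 2, 18, 1]
append a[-1]+a[-1] = 1+1 = 2 → [9, 7, 1, 2, 18, 1, 2]
pop() removes 2 → [9, 7, 1, 2, 18, 1]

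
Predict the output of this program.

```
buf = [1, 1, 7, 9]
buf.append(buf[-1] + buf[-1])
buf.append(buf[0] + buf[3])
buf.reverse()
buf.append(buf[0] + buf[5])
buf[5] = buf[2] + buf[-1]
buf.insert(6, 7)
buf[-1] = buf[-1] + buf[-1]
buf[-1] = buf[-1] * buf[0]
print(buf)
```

append buf[-1]+buf[-1] = 9+9 = 18 → [1, 1, 7, 9, 18]
append buf[0]+buf[3] = 1+9 = 10 → [1, 1, 7, 9, 18, 10]
reverse → [10, 18, 9, 7, 1, 1]
append buf[0]+buf[5] = 10+1 = 11 → [10, 18, 9, 7, 1, 1, 11]
buf[5] = buf[2]+buf[-1] = 9+11 = 20 → [10, 18, 9, 7, 1, 20, 11]
insert 7 at 6 → [10, 18, 9, 7, 1, 20, 7, 11]
buf[-1] = buf[-1]+buf[-1] = 11+11 = 22 → [10, 18, 9, 7, 1, 20, 7, 22]
buf[-1] = buf[-1]*buf[0] = 22*10 = 220 → [10, 18, 9, 7, 1, 20, 7, 220]

[10, 18, 9, 7, 1, 20, 7, 220]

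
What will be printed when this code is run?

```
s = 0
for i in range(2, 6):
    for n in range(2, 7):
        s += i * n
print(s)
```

i=2,n=2: s = 0+4 = 4
i=2,n=3: s = 4+6 = 10
i=2,n=4: s = 10+8 = 18
i=2,n=5: s = 18+10 = 28
i=2,n=6: s = 28+12 = 40
i=3,n=2: s = 40+6 = 46
i=3,n=3: s = 46+9 = 55
i=3,n=4: s = 55+12 = 67
i=3,n=5: s = 67+15 = 82
i=3,n=6: s = 82+18 = 100
i=4,n=2: s = 100+8 = 108
i=4,n=3: s = 108+12 = 120
i=4,n=4: s = 120+16 = 136
i=4,n=5: s = 136+20 = 156
i=4,n=6: s = 156+24 = 180
i=5,n=2: s = 180+10 = 190
i=5,n=3: s = 190+15 = 205
i=5,n=4: s = 205+20 = 225
i=5,n=5: s = 225+25 = 250
i=5,n=6: s = 250+30 = 280

280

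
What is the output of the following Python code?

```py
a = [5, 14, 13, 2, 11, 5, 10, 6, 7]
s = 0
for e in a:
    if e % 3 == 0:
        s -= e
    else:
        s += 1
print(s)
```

2

e=5: not %3==0, s = 0+1 = 1
e=14: not %3==0, s = 1+1 = 2
e=13: not %3==0, s = 2+1 = 3
e=2: not %3==0, s = 3+1 = 4
e=11: not %3==0, s = 4+1 = 5
e=5: not %3==0, s = 5+1 = 6
e=10: not %3==0, s = 6+1 = 7
e=6: %3==0, s = 7-6 = 1
e=7: not %3==0, s = 1+1 = 2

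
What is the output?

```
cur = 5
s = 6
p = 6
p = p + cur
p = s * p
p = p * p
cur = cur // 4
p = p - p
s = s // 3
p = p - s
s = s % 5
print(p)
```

p = 6+5 = 11
p = 6*11 = 66
p = 66*66 = 4356
cur = 5//4 = 1
p = 4356-4356 = 0
s = 6//3 = 2
p = 0-2 = -2
s = 2%5 = 2

-2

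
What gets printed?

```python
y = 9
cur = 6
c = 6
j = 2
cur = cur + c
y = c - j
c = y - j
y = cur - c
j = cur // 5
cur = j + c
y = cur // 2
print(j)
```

2

cur = 6+6 = 12
y = 6-2 = 4
c = 4-2 = 2
y = 12-2 = 10
j = 12//5 = 2
cur = 2+2 = 4
y = 4//2 = 2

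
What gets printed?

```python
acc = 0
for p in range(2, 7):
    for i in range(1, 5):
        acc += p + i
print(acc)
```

130

p=2,i=1: acc = 0+3 = 3
p=2,i=2: acc = 3+4 = 7
p=2,i=3: acc = 7+5 = 12
p=2,i=4: acc = 12+6 = 18
p=3,i=1: acc = 18+4 = 22
p=3,i=2: acc = 22+5 = 27
p=3,i=3: acc = 27+6 = 33
p=3,i=4: acc = 33+7 = 40
p=4,i=1: acc = 40+5 = 45
p=4,i=2: acc = 45+6 = 51
p=4,i=3: acc = 51+7 = 58
p=4,i=4: acc = 58+8 = 66
p=5,i=1: acc = 66+6 = 72
p=5,i=2: acc = 72+7 = 79
p=5,i=3: acc = 79+8 = 87
p=5,i=4: acc = 87+9 = 96
p=6,i=1: acc = 96+7 = 103
p=6,i=2: acc = 103+8 = 111
p=6,i=3: acc = 111+9 = 120
p=6,i=4: acc = 120+10 = 130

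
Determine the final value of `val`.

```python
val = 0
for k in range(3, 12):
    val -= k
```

-63

k=3: val = 0-3 = -3
k=4: val = (-3)-4 = -7
k=5: val = (-7)-5 = -12
k=6: val = (-12)-6 = -18
k=7: val = (-18)-7 = -25
k=8: val = (-25)-8 = -33
k=9: val = (-33)-9 = -42
k=10: val = (-42)-10 = -52
k=11: val = (-52)-11 = -63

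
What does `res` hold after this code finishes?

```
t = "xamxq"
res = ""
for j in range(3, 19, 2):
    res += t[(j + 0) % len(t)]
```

j=3: add t[3]='x' → 'x'
j=5: add t[0]='x' → 'xx'
j=7: add t[2]='m' → 'xxm'
j=9: add t[4]='q' → 'xxmq'
j=11: add t[1]='a' → 'xxmqa'
j=13: add t[3]='x' → 'xxmqax'
j=15: add t[0]='x' → 'xxmqaxx'
j=17: add t[2]='m' → 'xxmqaxxm'

'xxmqaxxm'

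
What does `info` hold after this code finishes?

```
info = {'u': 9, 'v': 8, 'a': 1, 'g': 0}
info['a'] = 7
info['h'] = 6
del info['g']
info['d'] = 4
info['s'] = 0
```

info['a'] = 7 → {'u': 9, 'v': 8, 'a': 7, 'g': 0}
info['h'] = 6 → {'u': 9, 'v': 8, 'a': 7, 'g': 0, 'h': 6}
del 'g' → {'u': 9, 'v': 8, 'a': 7, 'h': 6}
info['d'] = 4 → {'u': 9, 'v': 8, 'a': 7, 'h': 6, 'd': 4}
info['s'] = 0 → {'u': 9, 'v': 8, 'a': 7, 'h': 6, 'd': 4, 's': 0}

{'u': 9, 'v': 8, 'a': 7, 'h': 6, 'd': 4, 's': 0}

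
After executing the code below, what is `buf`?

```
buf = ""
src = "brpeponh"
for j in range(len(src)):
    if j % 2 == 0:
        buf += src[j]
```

j=0: add 'b' → 'b'
j=1: skip
j=2: add 'p' → 'bp'
j=3: skip
j=4: add 'p' → 'bpp'
j=5: skip
j=6: add 'n' → 'bppn'
j=7: skip

'bppn'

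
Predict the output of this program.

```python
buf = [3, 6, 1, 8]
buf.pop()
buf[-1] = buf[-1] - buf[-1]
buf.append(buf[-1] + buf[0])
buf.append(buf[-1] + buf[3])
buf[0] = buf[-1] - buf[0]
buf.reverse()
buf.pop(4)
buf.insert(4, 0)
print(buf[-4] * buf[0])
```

18

pop() removes 8 → [3, 6, 1]
buf[-1] = buf[-1]-buf[-1] = 1-1 = 0 → [3, 6, 0]
append buf[-1]+buf[0] = 0+3 = 3 → [3, 6, 0, 3]
append buf[-1]+buf[3] = 3+3 = 6 → [3, 6, 0, 3, 6]
buf[0] = buf[-1]-buf[0] = 6-3 = 3 → [3, 6, 0, 3, 6]
reverse → [6, 3, 0, 6, 3]
pop(4) removes 3 → [6, 3, 0, 6]
insert 0 at 4 → [6, 3, 0, 6, 0]
buf[-4]*buf[0] = 3*6 = 18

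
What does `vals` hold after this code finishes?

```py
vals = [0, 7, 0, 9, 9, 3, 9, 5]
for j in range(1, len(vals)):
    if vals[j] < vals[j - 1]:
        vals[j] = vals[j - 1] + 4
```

j=1: 7>=0, unchanged → [0, 7, 0, 9, 9, 3, 9, 5]
j=2: 0<7, vals[2] = 7+4 = 11 → [0, 7, 11, 9, 9, 3, 9, 5]
j=3: 9<11, vals[3] = 11+4 = 15 → [0, 7, 11, 15, 9, 3, 9, 5]
j=4: 9<15, vals[4] = 15+4 = 19 → [0, 7, 11, 15, 19, 3, 9, 5]
j=5: 3<19, vals[5] = 19+4 = 23 → [0, 7, 11, 15, 19, 23, 9, 5]
j=6: 9<23, vals[6] = 23+4 = 27 → [0, 7, 11, 15, 19, 23, 27, 5]
j=7: 5<27, vals[7] = 27+4 = 31 → [0, 7, 11, 15, 19, 23, 27, 31]

[0, 7, 11, 15, 19, 23, 27, 31]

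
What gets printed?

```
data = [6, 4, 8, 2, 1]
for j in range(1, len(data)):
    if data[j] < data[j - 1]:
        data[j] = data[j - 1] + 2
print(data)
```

j=1: 4<6, data[1] = 6+2 = 8 → [6, 8, 8, 2, 1]
j=2: 8>=8, unchanged → [6, 8, 8, 2, 1]
j=3: 2<8, data[3] = 8+2 = 10 → [6, 8, 8, 10, 1]
j=4: 1<10, data[4] = 10+2 = 12 → [6, 8, 8, 10, 12]

[6, 8, 8, 10, 12]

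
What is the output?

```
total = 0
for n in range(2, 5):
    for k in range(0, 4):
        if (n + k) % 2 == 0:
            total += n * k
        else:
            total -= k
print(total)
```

14

n=2,k=0: even sum, total = 0+0 = 0
n=2,k=1: odd sum, total = 0-1 = -1
n=2,k=2: even sum, total = (-1)+4 = 3
n=2,k=3: odd sum, total = 3-3 = 0
n=3,k=0: odd sum, total = 0-0 = 0
n=3,k=1: even sum, total = 0+3 = 3
n=3,k=2: odd sum, total = 3-2 = 1
n=3,k=3: even sum, total = 1+9 = 10
n=4,k=0: even sum, total = 10+0 = 10
n=4,k=1: odd sum, total = 10-1 = 9
n=4,k=2: even sum, total = 9+8 = 17
n=4,k=3: odd sum, total = 17-3 = 14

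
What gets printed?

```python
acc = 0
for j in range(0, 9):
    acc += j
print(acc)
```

36

j=0: acc = 0+0 = 0
j=1: acc = 0+1 = 1
j=2: acc = 1+2 = 3
j=3: acc = 3+3 = 6
j=4: acc = 6+4 = 10
j=5: acc = 10+5 = 15
j=6: acc = 15+6 = 21
j=7: acc = 21+7 = 28
j=8: acc = 28+8 = 36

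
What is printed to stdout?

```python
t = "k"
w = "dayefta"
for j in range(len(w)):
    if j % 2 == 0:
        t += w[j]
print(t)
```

kdyfa

j=0: add 'd' → 'kd'
j=1: skip
j=2: add 'y' → 'kdy'
j=3: skip
j=4: add 'f' → 'kdyf'
j=5: skip
j=6: add 'a' → 'kdyfa'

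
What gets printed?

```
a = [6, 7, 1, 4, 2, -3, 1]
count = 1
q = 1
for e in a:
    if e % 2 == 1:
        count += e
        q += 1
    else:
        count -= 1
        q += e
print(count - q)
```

-13

e=6: not odd, count = 1-1 = 0; q=7
e=7: odd, count = 0+7 = 7; q=8
e=1: odd, count = 7+1 = 8; q=9
e=4: not odd, count = 8-1 = 7; q=13
e=2: not odd, count = 7-1 = 6; q=15
e=-3: odd, count = 6+(-3) = 3; q=16
e=1: odd, count = 3+1 = 4; q=17
count-q = 4-17 = -13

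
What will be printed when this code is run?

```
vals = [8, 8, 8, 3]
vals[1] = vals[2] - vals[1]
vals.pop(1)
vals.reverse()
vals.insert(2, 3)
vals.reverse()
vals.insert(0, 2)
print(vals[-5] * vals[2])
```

6

vals[1] = vals[2]-vals[1] = 8-8 = 0 → [8, 0, 8, 3]
pop(1) removes 0 → [8, 8, 3]
reverse → [3, 8, 8]
insert 3 at 2 → [3, 8, 3, 8]
reverse → [8, 3, 8, 3]
insert 2 at 0 → [2, 8, 3, 8, 3]
vals[-5]*vals[2] = 2*3 = 6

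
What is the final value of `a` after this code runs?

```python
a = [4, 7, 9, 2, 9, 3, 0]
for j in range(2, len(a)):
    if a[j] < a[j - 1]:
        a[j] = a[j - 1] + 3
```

j=2: 9>=7, unchanged → [4, 7, 9, 2, 9, 3, 0]
j=3: 2<9, a[3] = 9+3 = 12 → [4, 7, 9, 12, 9, 3, 0]
j=4: 9<12, a[4] = 12+3 = 15 → [4, 7, 9, 12, 15, 3, 0]
j=5: 3<15, a[5] = 15+3 = 18 → [4, 7, 9, 12, 15, 18, 0]
j=6: 0<18, a[6] = 18+3 = 21 → [4, 7, 9, 12, 15, 18, 21]

[4, 7, 9, 12, 15, 18, 21]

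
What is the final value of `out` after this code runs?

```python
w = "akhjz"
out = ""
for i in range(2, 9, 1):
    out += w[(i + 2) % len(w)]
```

'zakhjza'

i=2: add w[4]='z' → 'z'
i=3: add w[0]='a' → 'za'
i=4: add w[1]='k' → 'zak'
i=5: add w[2]='h' → 'zakh'
i=6: add w[3]='j' → 'zakhj'
i=7: add w[4]='z' → 'zakhjz'
i=8: add w[0]='a' → 'zakhjza'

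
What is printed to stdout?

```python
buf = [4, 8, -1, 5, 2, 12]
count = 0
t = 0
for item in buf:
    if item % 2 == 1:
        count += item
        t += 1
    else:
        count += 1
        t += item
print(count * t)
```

item=4: not odd, count = 0+1 = 1; t=4
item=8: not odd, count = 1+1 = 2; t=12
item=-1: odd, count = 2+(-1) = 1; t=13
item=5: odd, count = 1+5 = 6; t=14
item=2: not odd, count = 6+1 = 7; t=16
item=12: not odd, count = 7+1 = 8; t=28
count*t = 8*28 = 224

224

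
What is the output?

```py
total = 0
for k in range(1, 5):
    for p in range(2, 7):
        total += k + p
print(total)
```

130

k=1,p=2: total = 0+3 = 3
k=1,p=3: total = 3+4 = 7
k=1,p=4: total = 7+5 = 12
k=1,p=5: total = 12+6 = 18
k=1,p=6: total = 18+7 = 25
k=2,p=2: total = 25+4 = 29
k=2,p=3: total = 29+5 = 34
k=2,p=4: total = 34+6 = 40
k=2,p=5: total = 40+7 = 47
k=2,p=6: total = 47+8 = 55
k=3,p=2: total = 55+5 = 60
k=3,p=3: total = 60+6 = 66
k=3,p=4: total = 66+7 = 73
k=3,p=5: total = 73+8 = 81
k=3,p=6: total = 81+9 = 90
k=4,p=2: total = 90+6 = 96
k=4,p=3: total = 96+7 = 103
k=4,p=4: total = 103+8 = 111
k=4,p=5: total = 111+9 = 120
k=4,p=6: total = 120+10 = 130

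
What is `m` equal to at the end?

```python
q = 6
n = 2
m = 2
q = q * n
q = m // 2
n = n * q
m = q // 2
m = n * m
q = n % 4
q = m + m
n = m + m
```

0

q = 6*2 = 12
q = 2//2 = 1
n = 2*1 = 2
m = 1//2 = 0
m = 2*0 = 0
q = 2%4 = 2
q = 0+0 = 0
n = 0+0 = 0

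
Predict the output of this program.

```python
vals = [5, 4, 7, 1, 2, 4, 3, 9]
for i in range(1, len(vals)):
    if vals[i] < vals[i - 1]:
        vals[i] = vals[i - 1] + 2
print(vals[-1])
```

i=1: 4<5, vals[1] = 5+2 = 7 → [5, 7, 7, 1, 2, 4, 3, 9]
i=2: 7>=7, unchanged → [5, 7, 7, 1, 2, 4, 3, 9]
i=3: 1<7, vals[3] = 7+2 = 9 → [5, 7, 7, 9, 2, 4, 3, 9]
i=4: 2<9, vals[4] = 9+2 = 11 → [5, 7, 7, 9, 11, 4, 3, 9]
i=5: 4<11, vals[5] = 11+2 = 13 → [5, 7, 7, 9, 11, 13, 3, 9]
i=6: 3<13, vals[6] = 13+2 = 15 → [5, 7, 7, 9, 11, 13, 15, 9]
i=7: 9<15, vals[7] = 15+2 = 17 → [5, 7, 7, 9, 11, 13, 15, 17]

17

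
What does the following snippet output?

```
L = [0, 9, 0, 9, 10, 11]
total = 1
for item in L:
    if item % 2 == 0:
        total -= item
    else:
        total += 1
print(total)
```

-6

item=0: even, total = 1-0 = 1
item=9: not even, total = 1+1 = 2
item=0: even, total = 2-0 = 2
item=9: not even, total = 2+1 = 3
item=10: even, total = 3-10 = -7
item=11: not even, total = (-7)+1 = -6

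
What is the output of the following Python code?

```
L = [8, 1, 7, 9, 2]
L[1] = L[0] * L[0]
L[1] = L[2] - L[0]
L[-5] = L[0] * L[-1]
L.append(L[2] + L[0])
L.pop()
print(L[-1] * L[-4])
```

L[1] = L[0]*L[0] = 8*8 = 64 → [8, 64, 7, 9, 2]
L[1] = L[2]-L[0] = 7-8 = -1 → [8, -1, 7, 9, 2]
L[-5] = L[0]*L[-1] = 8*2 = 16 → [16, -1, 7, 9, 2]
append L[2]+L[0] = 7+16 = 23 → [16, -1, 7, 9, 2, 23]
pop() removes 23 → [16, -1, 7, 9, 2]
L[-1]*L[-4] = 2*(-1) = -2

-2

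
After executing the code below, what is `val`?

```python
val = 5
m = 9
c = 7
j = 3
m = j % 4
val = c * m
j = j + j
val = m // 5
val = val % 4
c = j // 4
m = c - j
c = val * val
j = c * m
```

0

m = 3%4 = 3
val = 7*3 = 21
j = 3+3 = 6
val = 3//5 = 0
val = 0%4 = 0
c = 6//4 = 1
m = 1-6 = -5
c = 0*0 = 0
j = 0*(-5) = 0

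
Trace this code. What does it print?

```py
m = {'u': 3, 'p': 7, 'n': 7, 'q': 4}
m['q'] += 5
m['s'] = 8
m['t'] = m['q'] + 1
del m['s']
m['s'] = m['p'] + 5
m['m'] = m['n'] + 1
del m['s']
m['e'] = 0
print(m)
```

{'u': 3, 'p': 7, 'n': 7, 'q': 9, 't': 10, 'm': 8, 'e': 0}

m['q'] = 4+5 = 9 → {'u': 3, 'p': 7, 'n': 7, 'q': 9}
m['s'] = 8 → {'u': 3, 'p': 7, 'n': 7, 'q': 9, 's': 8}
m['t'] = m['q']+1 = 10 → {'u': 3, 'p': 7, 'n': 7, 'q': 9, 's': 8, 't': 10}
del 's' → {'u': 3, 'p': 7, 'n': 7, 'q': 9, 't': 10}
m['s'] = m['p']+5 = 12 → {'u': 3, 'p': 7, 'n': 7, 'q': 9, 't': 10, 's': 12}
m['m'] = m['n']+1 = 8 → {'u': 3, 'p': 7, 'n': 7, 'q': 9, 't': 10, 's': 12, 'm': 8}
del 's' → {'u': 3, 'p': 7, 'n': 7, 'q': 9, 't': 10, 'm': 8}
m['e'] = 0 → {'u': 3, 'p': 7, 'n': 7, 'q': 9, 't': 10, 'm': 8, 'e': 0}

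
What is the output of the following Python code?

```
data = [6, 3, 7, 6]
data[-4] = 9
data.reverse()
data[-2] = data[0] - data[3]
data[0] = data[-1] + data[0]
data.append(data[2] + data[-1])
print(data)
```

[15, 7, -3, 9, 6]

data[-4] = 9 → [9, 3, 7, 6]
reverse → [6, 7, 3, 9]
data[-2] = data[0]-data[3] = 6-9 = -3 → [6, 7, -3, 9]
data[0] = data[-1]+data[0] = 9+6 = 15 → [15, 7, -3, 9]
append data[2]+data[-1] = (-3)+9 = 6 → [15, 7, -3, 9, 6]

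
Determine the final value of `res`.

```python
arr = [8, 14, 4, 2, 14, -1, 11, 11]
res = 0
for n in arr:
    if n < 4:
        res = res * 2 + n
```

n=8: not <4
n=14: not <4
n=4: not <4
n=2: <4, res = 0*2+2 = 2
n=14: not <4
n=-1: <4, res = 2*2+(-1) = 3
n=11: not <4
n=11: not <4

3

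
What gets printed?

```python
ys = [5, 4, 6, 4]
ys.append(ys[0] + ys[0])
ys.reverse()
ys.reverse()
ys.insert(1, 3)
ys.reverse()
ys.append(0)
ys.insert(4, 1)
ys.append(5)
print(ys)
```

append ys[0]+ys[0] = 5+5 = 10 → [5, 4, 6, 4, 10]
reverse → [10, 4, 6, 4, 5]
reverse → [5, 4, 6, 4, 10]
insert 3 at 1 → [5, 3, 4, 6, 4, 10]
reverse → [10, 4, 6, 4, 3, 5]
append 0 → [10, 4, 6, 4, 3, 5, 0]
insert 1 at 4 → [10, 4, 6, 4, 1, 3, 5, 0]
append 5 → [10, 4, 6, 4, 1, 3, 5, 0, 5]

[10, 4, 6, 4, 1, 3, 5, 0, 5]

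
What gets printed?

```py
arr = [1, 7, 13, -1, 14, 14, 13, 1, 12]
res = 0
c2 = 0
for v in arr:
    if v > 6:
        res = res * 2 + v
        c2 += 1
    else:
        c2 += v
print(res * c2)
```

4466

v=1: not >6; c2=1
v=7: >6, res = 0*2+7 = 7; c2=2
v=13: >6, res = 7*2+13 = 27; c2=3
v=-1: not >6; c2=2
v=14: >6, res = 27*2+14 = 68; c2=3
v=14: >6, res = 68*2+14 = 150; c2=4
v=13: >6, res = 150*2+13 = 313; c2=5
v=1: not >6; c2=6
v=12: >6, res = 313*2+12 = 638; c2=7
res*c2 = 638*7 = 4466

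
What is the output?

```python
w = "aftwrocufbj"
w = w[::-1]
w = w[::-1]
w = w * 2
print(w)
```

reverse → 'jbfucorwtfa'
reverse → 'aftwrocufbj'
repeat ×2 → 'aftwrocufbjaftwrocufbj'

aftwrocufbjaftwrocufbj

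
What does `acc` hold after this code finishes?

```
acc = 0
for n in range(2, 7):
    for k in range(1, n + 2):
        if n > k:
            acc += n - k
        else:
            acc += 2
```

55

n=2,k=1: 2>1, acc = 0+1 = 1
n=2,k=2: not 2>2, acc = 1+2 = 3
n=2,k=3: not 2>3, acc = 3+2 = 5
n=3,k=1: 3>1, acc = 5+2 = 7
n=3,k=2: 3>2, acc = 7+1 = 8
n=3,k=3: not 3>3, acc = 8+2 = 10
n=3,k=4: not 3>4, acc = 10+2 = 12
n=4,k=1: 4>1, acc = 12+3 = 15
n=4,k=2: 4>2, acc = 15+2 = 17
n=4,k=3: 4>3, acc = 17+1 = 18
n=4,k=4: not 4>4, acc = 18+2 = 20
n=4,k=5: not 4>5, acc = 20+2 = 22
n=5,k=1: 5>1, acc = 22+4 = 26
n=5,k=2: 5>2, acc = 26+3 = 29
n=5,k=3: 5>3, acc = 29+2 = 31
n=5,k=4: 5>4, acc = 31+1 = 32
n=5,k=5: not 5>5, acc = 32+2 = 34
n=5,k=6: not 5>6, acc = 34+2 = 36
n=6,k=1: 6>1, acc = 36+5 = 41
n=6,k=2: 6>2, acc = 41+4 = 45
n=6,k=3: 6>3, acc = 45+3 = 48
n=6,k=4: 6>4, acc = 48+2 = 50
n=6,k=5: 6>5, acc = 50+1 = 51
n=6,k=6: not 6>6, acc = 51+2 = 53
n=6,k=7: not 6>7, acc = 53+2 = 55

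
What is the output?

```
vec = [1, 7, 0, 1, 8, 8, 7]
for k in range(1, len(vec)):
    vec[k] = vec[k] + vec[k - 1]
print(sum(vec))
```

k=1: vec[1] = 7+1 = 8 → [1, 8, 0, 1, 8, 8, 7]
k=2: vec[2] = 0+8 = 8 → [1, 8, 8, 1, 8, 8, 7]
k=3: vec[3] = 1+8 = 9 → [1, 8, 8, 9, 8, 8, 7]
k=4: vec[4] = 8+9 = 17 → [1, 8, 8, 9, 17, 8, 7]
k=5: vec[5] = 8+17 = 25 → [1, 8, 8, 9, 17, 25, 7]
k=6: vec[6] = 7+25 = 32 → [1, 8, 8, 9, 17, 25, 32]
sum = 100

100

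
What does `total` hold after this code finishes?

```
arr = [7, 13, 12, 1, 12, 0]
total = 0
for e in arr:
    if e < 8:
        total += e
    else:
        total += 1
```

e=7: <8, total = 0+7 = 7
e=13: not <8, total = 7+1 = 8
e=12: not <8, total = 8+1 = 9
e=1: <8, total = 9+1 = 10
e=12: not <8, total = 10+1 = 11
e=0: <8, total = 11+0 = 11

11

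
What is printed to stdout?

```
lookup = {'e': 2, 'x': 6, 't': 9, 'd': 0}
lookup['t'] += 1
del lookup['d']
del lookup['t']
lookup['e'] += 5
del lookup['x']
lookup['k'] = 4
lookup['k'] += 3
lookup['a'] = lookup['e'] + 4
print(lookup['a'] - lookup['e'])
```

4

lookup['t'] = 9+1 = 10 → {'e': 2, 'x': 6, 't': 10, 'd': 0}
del 'd' → {'e': 2, 'x': 6, 't': 10}
del 't' → {'e': 2, 'x': 6}
lookup['e'] = 2+5 = 7 → {'e': 7, 'x': 6}
del 'x' → {'e': 7}
lookup['k'] = 4 → {'e': 7, 'k': 4}
lookup['k'] = 4+3 = 7 → {'e': 7, 'k': 7}
lookup['a'] = lookup['e']+4 = 11 → {'e': 7, 'k': 7, 'a': 11}
lookup['a']-lookup['e'] = 11-7 = 4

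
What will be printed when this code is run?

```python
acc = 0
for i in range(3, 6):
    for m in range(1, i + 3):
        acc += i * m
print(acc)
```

i=3,m=1: acc = 0+3 = 3
i=3,m=2: acc = 3+6 = 9
i=3,m=3: acc = 9+9 = 18
i=3,m=4: acc = 18+12 = 30
i=3,m=5: acc = 30+15 = 45
i=4,m=1: acc = 45+4 = 49
i=4,m=2: acc = 49+8 = 57
i=4,m=3: acc = 57+12 = 69
i=4,m=4: acc = 69+16 = 85
i=4,m=5: acc = 85+20 = 105
i=4,m=6: acc = 105+24 = 129
i=5,m=1: acc = 129+5 = 134
i=5,m=2: acc = 134+10 = 144
i=5,m=3: acc = 144+15 = 159
i=5,m=4: acc = 159+20 = 179
i=5,m=5: acc = 179+25 = 204
i=5,m=6: acc = 204+30 = 234
i=5,m=7: acc = 234+35 = 269

269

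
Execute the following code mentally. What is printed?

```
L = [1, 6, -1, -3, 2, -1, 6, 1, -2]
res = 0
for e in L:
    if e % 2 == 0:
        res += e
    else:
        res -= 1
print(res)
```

7

e=1: not even, res = 0-1 = -1
e=6: even, res = (-1)+6 = 5
e=-1: not even, res = 5-1 = 4
e=-3: not even, res = 4-1 = 3
e=2: even, res = 3+2 = 5
e=-1: not even, res = 5-1 = 4
e=6: even, res = 4+6 = 10
e=1: not even, res = 10-1 = 9
e=-2: even, res = 9+(-2) = 7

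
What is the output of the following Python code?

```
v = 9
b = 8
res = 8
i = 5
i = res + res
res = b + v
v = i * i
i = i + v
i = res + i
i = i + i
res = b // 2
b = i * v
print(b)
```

i = 8+8 = 16
res = 8+9 = 17
v = 16*16 = 256
i = 16+256 = 272
i = 17+272 = 289
i = 289+289 = 578
res = 8//2 = 4
b = 578*256 = 147968

147968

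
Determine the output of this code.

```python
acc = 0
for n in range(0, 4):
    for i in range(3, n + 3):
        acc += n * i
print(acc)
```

53

n=1,i=3: acc = 0+3 = 3
n=2,i=3: acc = 3+6 = 9
n=2,i=4: acc = 9+8 = 17
n=3,i=3: acc = 17+9 = 26
n=3,i=4: acc = 26+12 = 38
n=3,i=5: acc = 38+15 = 53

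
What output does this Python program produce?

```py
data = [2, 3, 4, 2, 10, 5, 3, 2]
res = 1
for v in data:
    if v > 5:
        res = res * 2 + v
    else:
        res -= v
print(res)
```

v=2: not >5, res = 1-2 = -1
v=3: not >5, res = (-1)-3 = -4
v=4: not >5, res = (-4)-4 = -8
v=2: not >5, res = (-8)-2 = -10
v=10: >5, res = (-10)*2+10 = -10
v=5: not >5, res = (-10)-5 = -15
v=3: not >5, res = (-15)-3 = -18
v=2: not >5, res = (-18)-2 = -20

-20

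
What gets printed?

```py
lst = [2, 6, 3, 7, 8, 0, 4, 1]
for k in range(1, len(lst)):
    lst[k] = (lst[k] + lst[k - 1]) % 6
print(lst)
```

[2, 2, 5, 0, 2, 2, 0, 1]

k=1: lst[1] = (6+2)%6 = 2 → [2, 2, 3, 7, 8, 0, 4, 1]
k=2: lst[2] = (3+2)%6 = 5 → [2, 2, 5, 7, 8, 0, 4, 1]
k=3: lst[3] = (7+5)%6 = 0 → [2, 2, 5, 0, 8, 0, 4, 1]
k=4: lst[4] = (8+0)%6 = 2 → [2, 2, 5, 0, 2, 0, 4, 1]
k=5: lst[5] = (0+2)%6 = 2 → [2, 2, 5, 0, 2, 2, 4, 1]
k=6: lst[6] = (4+2)%6 = 0 → [2, 2, 5, 0, 2, 2, 0, 1]
k=7: lst[7] = (1+0)%6 = 1 → [2, 2, 5, 0, 2, 2, 0, 1]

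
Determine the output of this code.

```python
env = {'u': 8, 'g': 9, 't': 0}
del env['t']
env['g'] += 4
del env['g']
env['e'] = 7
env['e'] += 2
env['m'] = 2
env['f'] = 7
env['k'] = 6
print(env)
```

{'u': 8, 'e': 9, 'm': 2, 'f': 7, 'k': 6}

del 't' → {'u': 8, 'g': 9}
env['g'] = 9+4 = 13 → {'u': 8, 'g': 13}
del 'g' → {'u': 8}
env['e'] = 7 → {'u': 8, 'e': 7}
env['e'] = 7+2 = 9 → {'u': 8, 'e': 9}
env['m'] = 2 → {'u': 8, 'e': 9, 'm': 2}
env['f'] = 7 → {'u': 8, 'e': 9, 'm': 2, 'f': 7}
env['k'] = 6 → {'u': 8, 'e': 9, 'm': 2, 'f': 7, 'k': 6}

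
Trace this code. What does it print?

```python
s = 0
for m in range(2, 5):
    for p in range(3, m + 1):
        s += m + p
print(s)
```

m=3,p=3: s = 0+6 = 6
m=4,p=3: s = 6+7 = 13
m=4,p=4: s = 13+8 = 21

21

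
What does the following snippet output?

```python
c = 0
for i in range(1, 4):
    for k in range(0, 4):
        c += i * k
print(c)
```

i=1,k=0: c = 0+0 = 0
i=1,k=1: c = 0+1 = 1
i=1,k=2: c = 1+2 = 3
i=1,k=3: c = 3+3 = 6
i=2,k=0: c = 6+0 = 6
i=2,k=1: c = 6+2 = 8
i=2,k=2: c = 8+4 = 12
i=2,k=3: c = 12+6 = 18
i=3,k=0: c = 18+0 = 18
i=3,k=1: c = 18+3 = 21
i=3,k=2: c = 21+6 = 27
i=3,k=3: c = 27+9 = 36

36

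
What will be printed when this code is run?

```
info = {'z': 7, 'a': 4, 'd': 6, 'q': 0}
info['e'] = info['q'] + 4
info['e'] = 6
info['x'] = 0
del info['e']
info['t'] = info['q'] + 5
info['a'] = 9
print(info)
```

{'z': 7, 'a': 9, 'd': 6, 'q': 0, 'x': 0, 't': 5}

info['e'] = info['q']+4 = 4 → {'z': 7, 'a': 4, 'd': 6, 'q': 0, 'e': 4}
info['e'] = 6 → {'z': 7, 'a': 4, 'd': 6, 'q': 0, 'e': 6}
info['x'] = 0 → {'z': 7, 'a': 4, 'd': 6, 'q': 0, 'e': 6, 'x': 0}
del 'e' → {'z': 7, 'a': 4, 'd': 6, 'q': 0, 'x': 0}
info['t'] = info['q']+5 = 5 → {'z': 7, 'a': 4, 'd': 6, 'q': 0, 'x': 0, 't': 5}
info['a'] = 9 → {'z': 7, 'a': 9, 'd': 6, 'q': 0, 'x': 0, 't': 5}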